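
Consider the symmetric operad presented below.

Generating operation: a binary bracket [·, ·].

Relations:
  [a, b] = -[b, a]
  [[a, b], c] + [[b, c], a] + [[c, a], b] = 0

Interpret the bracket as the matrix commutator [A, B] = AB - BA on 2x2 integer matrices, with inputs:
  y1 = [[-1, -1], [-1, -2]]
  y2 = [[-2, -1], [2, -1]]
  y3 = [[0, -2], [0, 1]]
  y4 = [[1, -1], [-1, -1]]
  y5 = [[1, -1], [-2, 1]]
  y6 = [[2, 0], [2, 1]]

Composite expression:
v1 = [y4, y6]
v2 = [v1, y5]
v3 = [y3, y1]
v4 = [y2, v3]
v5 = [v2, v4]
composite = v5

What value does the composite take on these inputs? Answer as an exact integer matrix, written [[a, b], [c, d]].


[y4, y6] = [[-2, 1], [-5, 2]]
[[y4, y6], y5] = [[-7, 4], [-8, 7]]
[y3, y1] = [[2, 3], [-1, -2]]
[y2, [y3, y1]] = [[-5, 1], [7, 5]]
[[[y4, y6], y5], [y2, [y3, y1]]] = [[36, 26], [178, -36]]

[[36, 26], [178, -36]]


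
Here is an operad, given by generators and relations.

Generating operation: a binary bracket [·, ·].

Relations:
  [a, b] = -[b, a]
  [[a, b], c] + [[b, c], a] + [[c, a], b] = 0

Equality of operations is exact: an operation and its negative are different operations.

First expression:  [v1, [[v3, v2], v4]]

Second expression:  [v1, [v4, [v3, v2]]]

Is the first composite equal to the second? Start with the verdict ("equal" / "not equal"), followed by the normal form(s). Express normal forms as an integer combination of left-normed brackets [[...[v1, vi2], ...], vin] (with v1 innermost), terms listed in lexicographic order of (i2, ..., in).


Reducing the first expression gives -[[[v1, v2], v3], v4] + [[[v1, v3], v2], v4] + [[[v1, v4], v2], v3] - [[[v1, v4], v3], v2]
Reducing the second expression gives [[[v1, v2], v3], v4] - [[[v1, v3], v2], v4] - [[[v1, v4], v2], v3] + [[[v1, v4], v3], v2]
The forms do not match — not equal.

not equal; the first gives -[[[v1, v2], v3], v4] + [[[v1, v3], v2], v4] + [[[v1, v4], v2], v3] - [[[v1, v4], v3], v2] and the second [[[v1, v2], v3], v4] - [[[v1, v3], v2], v4] - [[[v1, v4], v2], v3] + [[[v1, v4], v3], v2]


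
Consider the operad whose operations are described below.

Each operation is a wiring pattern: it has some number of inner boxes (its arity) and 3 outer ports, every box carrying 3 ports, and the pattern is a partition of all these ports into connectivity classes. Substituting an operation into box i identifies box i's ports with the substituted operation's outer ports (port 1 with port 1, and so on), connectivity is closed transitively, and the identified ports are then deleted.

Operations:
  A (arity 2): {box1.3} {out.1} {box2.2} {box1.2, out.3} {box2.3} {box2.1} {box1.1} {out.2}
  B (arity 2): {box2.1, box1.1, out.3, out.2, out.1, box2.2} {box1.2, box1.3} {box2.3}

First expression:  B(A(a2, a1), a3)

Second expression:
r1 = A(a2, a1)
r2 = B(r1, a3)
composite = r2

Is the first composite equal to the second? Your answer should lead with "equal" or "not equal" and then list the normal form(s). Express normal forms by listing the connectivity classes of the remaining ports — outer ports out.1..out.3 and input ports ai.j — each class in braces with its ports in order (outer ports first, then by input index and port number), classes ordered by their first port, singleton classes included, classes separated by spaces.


equal; both compose to {out.1, out.2, out.3, a3.1, a3.2} {a1.1} {a1.2} {a1.3} {a2.1} {a2.2} {a2.3} {a3.3}

In normal form, the first expression is {out.1, out.2, out.3, a3.1, a3.2} {a1.1} {a1.2} {a1.3} {a2.1} {a2.2} {a2.3} {a3.3}
In normal form, the second expression is {out.1, out.2, out.3, a3.1, a3.2} {a1.1} {a1.2} {a1.3} {a2.1} {a2.2} {a2.3} {a3.3}
The normal forms match — equal.


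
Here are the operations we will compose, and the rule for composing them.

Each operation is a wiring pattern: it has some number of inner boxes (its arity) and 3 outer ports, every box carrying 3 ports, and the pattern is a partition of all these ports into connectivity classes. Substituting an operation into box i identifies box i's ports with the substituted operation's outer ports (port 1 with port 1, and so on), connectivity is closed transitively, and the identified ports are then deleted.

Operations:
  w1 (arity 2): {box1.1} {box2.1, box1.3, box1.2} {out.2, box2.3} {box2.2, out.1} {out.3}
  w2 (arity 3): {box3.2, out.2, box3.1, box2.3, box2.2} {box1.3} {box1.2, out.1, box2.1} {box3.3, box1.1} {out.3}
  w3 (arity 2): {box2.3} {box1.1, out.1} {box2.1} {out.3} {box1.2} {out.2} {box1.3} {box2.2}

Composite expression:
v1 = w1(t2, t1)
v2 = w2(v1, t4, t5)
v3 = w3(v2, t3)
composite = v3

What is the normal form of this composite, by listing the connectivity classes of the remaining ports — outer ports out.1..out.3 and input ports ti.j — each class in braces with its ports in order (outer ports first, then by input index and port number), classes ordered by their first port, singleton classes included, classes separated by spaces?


{out.1, t1.3, t4.1} {out.2} {out.3} {t1.1, t2.2, t2.3} {t1.2, t5.3} {t2.1} {t3.1} {t3.2} {t3.3} {t4.2, t4.3, t5.1, t5.2}


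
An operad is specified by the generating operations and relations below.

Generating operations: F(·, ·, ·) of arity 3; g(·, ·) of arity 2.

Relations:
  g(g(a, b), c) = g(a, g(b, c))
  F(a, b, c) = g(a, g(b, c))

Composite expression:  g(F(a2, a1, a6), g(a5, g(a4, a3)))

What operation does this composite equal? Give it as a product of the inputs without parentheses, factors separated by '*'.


a2 * a1 * a6 * a5 * a4 * a3


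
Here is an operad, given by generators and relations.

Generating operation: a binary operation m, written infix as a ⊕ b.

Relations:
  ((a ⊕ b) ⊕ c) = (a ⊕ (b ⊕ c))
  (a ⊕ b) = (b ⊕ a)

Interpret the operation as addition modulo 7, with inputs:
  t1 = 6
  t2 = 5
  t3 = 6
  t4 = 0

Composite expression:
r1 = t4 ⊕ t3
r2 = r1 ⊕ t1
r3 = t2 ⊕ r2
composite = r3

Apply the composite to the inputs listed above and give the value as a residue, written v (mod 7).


3 (mod 7)

(t4 ⊕ t3) = 6
((t4 ⊕ t3) ⊕ t1) = 5
(t2 ⊕ ((t4 ⊕ t3) ⊕ t1)) = 3


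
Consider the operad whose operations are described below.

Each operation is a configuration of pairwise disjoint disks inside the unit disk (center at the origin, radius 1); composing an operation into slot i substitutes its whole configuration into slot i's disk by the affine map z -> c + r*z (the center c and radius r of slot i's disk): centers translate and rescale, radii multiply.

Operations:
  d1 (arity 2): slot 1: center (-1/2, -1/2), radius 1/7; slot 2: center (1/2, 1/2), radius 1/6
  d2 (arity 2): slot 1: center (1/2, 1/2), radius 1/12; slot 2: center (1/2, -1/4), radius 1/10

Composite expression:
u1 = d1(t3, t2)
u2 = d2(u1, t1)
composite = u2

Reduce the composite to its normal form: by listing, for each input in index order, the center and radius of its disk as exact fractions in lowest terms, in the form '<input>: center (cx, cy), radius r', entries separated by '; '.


t1: center (1/2, -1/4), radius 1/10; t2: center (13/24, 13/24), radius 1/72; t3: center (11/24, 11/24), radius 1/84

Follow each t-input down from d2: c' goes to c + r*c', radius to r*r'.
tracing t3 down its 2-map path: center (11/24, 11/24), radius 1/84
tracing t2 down its 2-map path: center (13/24, 13/24), radius 1/72
tracing t1 down its 1-map path: center (1/2, -1/4), radius 1/10


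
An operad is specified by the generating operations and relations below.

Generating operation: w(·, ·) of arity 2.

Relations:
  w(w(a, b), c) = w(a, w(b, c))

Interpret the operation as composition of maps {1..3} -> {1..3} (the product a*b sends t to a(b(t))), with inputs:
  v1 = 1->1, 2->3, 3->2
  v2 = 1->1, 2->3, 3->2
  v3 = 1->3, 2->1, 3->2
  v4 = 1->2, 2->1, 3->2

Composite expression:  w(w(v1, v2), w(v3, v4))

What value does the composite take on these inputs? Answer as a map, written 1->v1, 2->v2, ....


w(v1, v2) = 1->1, 2->2, 3->3
w(v3, v4) = 1->1, 2->3, 3->1
w(w(v1, v2), w(v3, v4)) = 1->1, 2->3, 3->1

1->1, 2->3, 3->1


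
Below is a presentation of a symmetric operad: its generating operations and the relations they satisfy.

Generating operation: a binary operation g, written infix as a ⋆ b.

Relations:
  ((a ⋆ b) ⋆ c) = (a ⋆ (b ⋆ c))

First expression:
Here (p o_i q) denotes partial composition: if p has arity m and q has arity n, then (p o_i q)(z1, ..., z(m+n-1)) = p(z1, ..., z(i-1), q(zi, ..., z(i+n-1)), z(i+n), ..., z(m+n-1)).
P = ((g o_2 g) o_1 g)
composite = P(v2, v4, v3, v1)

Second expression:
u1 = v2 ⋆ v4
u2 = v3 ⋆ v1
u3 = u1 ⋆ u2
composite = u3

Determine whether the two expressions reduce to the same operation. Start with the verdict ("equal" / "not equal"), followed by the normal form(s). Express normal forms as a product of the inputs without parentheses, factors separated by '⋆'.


equal — both sides give v2 ⋆ v4 ⋆ v3 ⋆ v1

The first expression, normalized: v2 ⋆ v4 ⋆ v3 ⋆ v1
The second expression, normalized: v2 ⋆ v4 ⋆ v3 ⋆ v1
The normal forms match — equal.


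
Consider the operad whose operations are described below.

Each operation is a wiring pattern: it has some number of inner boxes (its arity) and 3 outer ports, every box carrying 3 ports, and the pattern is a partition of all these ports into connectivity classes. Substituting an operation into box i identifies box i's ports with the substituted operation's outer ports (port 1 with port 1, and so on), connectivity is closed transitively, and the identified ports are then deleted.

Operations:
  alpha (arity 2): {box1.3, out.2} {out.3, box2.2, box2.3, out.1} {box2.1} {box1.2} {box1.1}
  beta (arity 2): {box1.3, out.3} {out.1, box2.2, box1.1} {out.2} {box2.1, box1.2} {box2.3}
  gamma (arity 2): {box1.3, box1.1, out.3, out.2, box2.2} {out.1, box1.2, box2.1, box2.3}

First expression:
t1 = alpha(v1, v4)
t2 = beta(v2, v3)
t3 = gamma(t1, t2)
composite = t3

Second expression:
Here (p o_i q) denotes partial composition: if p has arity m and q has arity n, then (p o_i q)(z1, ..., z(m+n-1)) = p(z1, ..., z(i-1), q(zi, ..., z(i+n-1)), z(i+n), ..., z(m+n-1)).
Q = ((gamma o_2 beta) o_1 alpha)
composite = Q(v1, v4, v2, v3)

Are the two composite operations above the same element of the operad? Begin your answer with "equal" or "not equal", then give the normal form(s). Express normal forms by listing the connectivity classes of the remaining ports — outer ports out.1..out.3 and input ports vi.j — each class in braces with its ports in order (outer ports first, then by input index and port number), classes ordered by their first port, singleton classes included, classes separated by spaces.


In normal form, the first expression is {out.1, v1.3, v2.1, v2.3, v3.2} {out.2, out.3, v4.2, v4.3} {v1.1} {v1.2} {v2.2, v3.1} {v3.3} {v4.1}
In normal form, the second expression is {out.1, v1.3, v2.1, v2.3, v3.2} {out.2, out.3, v4.2, v4.3} {v1.1} {v1.2} {v2.2, v3.1} {v3.3} {v4.1}
The forms coincide; equal.

equal; the common form is {out.1, v1.3, v2.1, v2.3, v3.2} {out.2, out.3, v4.2, v4.3} {v1.1} {v1.2} {v2.2, v3.1} {v3.3} {v4.1}


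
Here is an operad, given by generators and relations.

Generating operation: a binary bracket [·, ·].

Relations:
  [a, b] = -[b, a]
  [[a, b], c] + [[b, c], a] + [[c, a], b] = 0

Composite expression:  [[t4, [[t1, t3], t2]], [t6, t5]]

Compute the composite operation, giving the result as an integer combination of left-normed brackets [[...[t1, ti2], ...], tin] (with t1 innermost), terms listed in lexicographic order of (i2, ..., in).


[[[[[t1, t3], t2], t4], t5], t6] - [[[[[t1, t3], t2], t4], t6], t5]

Skip Jacobi rewriting: expand, keep t1-initial words, read off terms.
Composite bracket: [[t4, [[t1, t3], t2]], [t6, t5]]
The bracket unfolds into 32 signed words via [a, b] = ab - ba (2^5 = 32).
The t1-initial words carry the normal form:
  sign of t1t3t2t4t5t6 is +1, so it contributes +[[[[[t1, t3], t2], t4], t5], t6]
  sign of t1t3t2t4t6t5 is -1, so it contributes -[[[[[t1, t3], t2], t4], t6], t5]


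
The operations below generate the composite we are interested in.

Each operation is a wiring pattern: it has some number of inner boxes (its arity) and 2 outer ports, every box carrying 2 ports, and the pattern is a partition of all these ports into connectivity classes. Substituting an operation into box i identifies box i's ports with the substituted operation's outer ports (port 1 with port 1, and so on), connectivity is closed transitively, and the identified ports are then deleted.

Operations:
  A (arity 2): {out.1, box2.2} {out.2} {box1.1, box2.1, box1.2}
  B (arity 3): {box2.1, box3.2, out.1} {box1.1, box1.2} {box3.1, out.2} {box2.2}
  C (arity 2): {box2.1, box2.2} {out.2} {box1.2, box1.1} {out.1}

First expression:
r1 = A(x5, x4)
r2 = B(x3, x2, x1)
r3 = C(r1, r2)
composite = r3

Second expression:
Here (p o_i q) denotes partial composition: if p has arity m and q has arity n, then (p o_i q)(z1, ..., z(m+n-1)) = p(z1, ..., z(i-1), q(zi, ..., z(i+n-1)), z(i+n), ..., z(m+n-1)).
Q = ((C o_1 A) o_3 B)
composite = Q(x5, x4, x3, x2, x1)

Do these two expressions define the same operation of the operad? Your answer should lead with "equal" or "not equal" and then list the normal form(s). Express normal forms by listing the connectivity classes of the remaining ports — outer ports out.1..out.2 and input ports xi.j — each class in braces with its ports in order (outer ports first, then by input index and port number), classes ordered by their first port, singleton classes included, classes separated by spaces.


equal; both compose to {out.1} {out.2} {x1.1, x1.2, x2.1} {x2.2} {x3.1, x3.2} {x4.1, x5.1, x5.2} {x4.2}

Reducing the first expression gives {out.1} {out.2} {x1.1, x1.2, x2.1} {x2.2} {x3.1, x3.2} {x4.1, x5.1, x5.2} {x4.2}
Reducing the second expression gives {out.1} {out.2} {x1.1, x1.2, x2.1} {x2.2} {x3.1, x3.2} {x4.1, x5.1, x5.2} {x4.2}
Same normal form: equal.


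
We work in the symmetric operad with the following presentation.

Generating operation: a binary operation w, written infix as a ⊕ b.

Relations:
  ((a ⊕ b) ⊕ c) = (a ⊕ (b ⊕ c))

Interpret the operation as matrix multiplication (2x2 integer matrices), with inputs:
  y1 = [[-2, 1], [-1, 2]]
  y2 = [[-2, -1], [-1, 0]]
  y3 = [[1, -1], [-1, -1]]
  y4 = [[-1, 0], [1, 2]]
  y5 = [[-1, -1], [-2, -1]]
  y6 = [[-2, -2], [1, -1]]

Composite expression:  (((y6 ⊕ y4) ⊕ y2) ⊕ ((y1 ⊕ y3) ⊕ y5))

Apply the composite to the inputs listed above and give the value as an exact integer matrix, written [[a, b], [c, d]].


[[4, 8], [16, 20]]


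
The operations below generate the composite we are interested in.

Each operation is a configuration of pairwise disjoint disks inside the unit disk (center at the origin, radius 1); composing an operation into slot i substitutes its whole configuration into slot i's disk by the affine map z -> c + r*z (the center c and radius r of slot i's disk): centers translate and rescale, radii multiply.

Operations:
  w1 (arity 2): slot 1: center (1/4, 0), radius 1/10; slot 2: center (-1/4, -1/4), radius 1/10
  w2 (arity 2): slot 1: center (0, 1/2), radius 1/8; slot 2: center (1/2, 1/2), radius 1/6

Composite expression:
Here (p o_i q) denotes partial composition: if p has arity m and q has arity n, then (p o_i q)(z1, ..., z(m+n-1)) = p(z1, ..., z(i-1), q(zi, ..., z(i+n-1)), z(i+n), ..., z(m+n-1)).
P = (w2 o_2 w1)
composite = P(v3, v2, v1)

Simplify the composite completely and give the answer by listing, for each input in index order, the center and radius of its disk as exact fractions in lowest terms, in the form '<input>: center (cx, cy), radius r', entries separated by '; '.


v1: center (11/24, 11/24), radius 1/60; v2: center (13/24, 1/2), radius 1/60; v3: center (0, 1/2), radius 1/8

Follow each v-input down from w2: c' goes to c + r*c', radius to r*r'.
input v3: composing its 1 substitution step yields center (0, 1/2), radius 1/8
input v2: composing its 2 substitution steps yields center (13/24, 1/2), radius 1/60
input v1: composing its 2 substitution steps yields center (11/24, 11/24), radius 1/60


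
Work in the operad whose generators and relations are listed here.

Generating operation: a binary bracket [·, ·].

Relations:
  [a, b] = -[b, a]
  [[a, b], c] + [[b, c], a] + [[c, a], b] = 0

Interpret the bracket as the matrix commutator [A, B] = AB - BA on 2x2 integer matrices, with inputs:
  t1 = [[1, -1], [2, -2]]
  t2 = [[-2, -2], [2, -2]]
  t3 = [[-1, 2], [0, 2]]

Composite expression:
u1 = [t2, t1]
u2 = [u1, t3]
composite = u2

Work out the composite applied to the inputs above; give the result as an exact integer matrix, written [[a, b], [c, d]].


[[-12, 10], [-18, 12]]

[t2, t1] = [[-2, 6], [6, 2]]
[[t2, t1], t3] = [[-12, 10], [-18, 12]]


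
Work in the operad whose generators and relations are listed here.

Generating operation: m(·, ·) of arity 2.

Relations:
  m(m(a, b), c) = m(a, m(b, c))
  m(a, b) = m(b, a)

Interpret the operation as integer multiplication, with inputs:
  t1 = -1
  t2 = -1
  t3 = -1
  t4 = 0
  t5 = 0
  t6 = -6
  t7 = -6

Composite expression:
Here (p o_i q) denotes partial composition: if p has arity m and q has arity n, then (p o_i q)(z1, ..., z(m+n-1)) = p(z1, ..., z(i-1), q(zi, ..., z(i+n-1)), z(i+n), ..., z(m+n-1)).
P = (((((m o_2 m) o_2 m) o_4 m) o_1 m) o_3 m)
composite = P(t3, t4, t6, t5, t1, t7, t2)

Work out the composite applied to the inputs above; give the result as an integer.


m(t3, t4) = 0
m(t6, t5) = 0
m(m(t6, t5), t1) = 0
m(t7, t2) = 6
m(m(m(t6, t5), t1), m(t7, t2)) = 0
m(m(t3, t4), m(m(m(t6, t5), t1), m(t7, t2))) = 0

0


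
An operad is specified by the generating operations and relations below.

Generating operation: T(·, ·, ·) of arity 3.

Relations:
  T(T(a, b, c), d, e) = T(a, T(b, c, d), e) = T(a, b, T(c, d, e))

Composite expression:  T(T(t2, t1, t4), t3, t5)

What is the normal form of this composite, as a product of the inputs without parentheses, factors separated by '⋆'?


Under associativity of T, the answer is the t's in reading order.
T(t2, t1, t4) flattens to t2 ⋆ t1 ⋆ t4
T(T(t2, t1, t4), t3, t5) flattens to t2 ⋆ t1 ⋆ t4 ⋆ t3 ⋆ t5

t2 ⋆ t1 ⋆ t4 ⋆ t3 ⋆ t5


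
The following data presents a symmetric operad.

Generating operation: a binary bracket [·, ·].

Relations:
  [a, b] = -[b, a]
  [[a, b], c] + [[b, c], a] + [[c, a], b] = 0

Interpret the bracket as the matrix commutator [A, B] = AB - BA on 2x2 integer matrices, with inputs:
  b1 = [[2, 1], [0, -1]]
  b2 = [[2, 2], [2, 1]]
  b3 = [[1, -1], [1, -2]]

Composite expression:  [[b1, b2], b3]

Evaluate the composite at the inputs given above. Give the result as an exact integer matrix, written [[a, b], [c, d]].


[[-1, -19], [-22, 1]]

[b1, b2] = [[2, 5], [-6, -2]]
[[b1, b2], b3] = [[-1, -19], [-22, 1]]


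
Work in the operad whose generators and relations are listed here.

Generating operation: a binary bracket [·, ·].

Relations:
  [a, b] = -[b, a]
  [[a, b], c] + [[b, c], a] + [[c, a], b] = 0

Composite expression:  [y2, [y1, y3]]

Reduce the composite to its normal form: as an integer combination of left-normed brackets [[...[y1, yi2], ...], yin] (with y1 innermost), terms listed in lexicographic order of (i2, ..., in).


-[[y1, y3], y2]

Left-normed coefficients sit on the y1-initial expansion words.
Composite bracket: [y2, [y1, y3]]
Under [a, b] = ab - ba we get 4 signed associative words (2^2 = 4).
Collect the words opening with y1:
  y1y3y2 (sign -1) contributes -[[y1, y3], y2]


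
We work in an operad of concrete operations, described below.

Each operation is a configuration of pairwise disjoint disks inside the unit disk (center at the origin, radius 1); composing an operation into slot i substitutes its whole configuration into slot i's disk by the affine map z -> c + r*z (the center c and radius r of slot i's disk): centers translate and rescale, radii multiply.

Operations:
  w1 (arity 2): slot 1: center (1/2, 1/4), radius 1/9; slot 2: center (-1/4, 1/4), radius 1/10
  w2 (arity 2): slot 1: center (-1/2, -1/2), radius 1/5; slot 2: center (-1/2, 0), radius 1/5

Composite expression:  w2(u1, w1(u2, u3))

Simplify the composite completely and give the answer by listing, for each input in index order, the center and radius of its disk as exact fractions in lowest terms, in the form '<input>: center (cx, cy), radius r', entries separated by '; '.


Below w2, radii multiply path by path; the u-disk centers shift.
input u1: composing its 1 substitution step yields center (-1/2, -1/2), radius 1/5
input u2: composing its 2 substitution steps yields center (-2/5, 1/20), radius 1/45
input u3: composing its 2 substitution steps yields center (-11/20, 1/20), radius 1/50

u1: center (-1/2, -1/2), radius 1/5; u2: center (-2/5, 1/20), radius 1/45; u3: center (-11/20, 1/20), radius 1/50


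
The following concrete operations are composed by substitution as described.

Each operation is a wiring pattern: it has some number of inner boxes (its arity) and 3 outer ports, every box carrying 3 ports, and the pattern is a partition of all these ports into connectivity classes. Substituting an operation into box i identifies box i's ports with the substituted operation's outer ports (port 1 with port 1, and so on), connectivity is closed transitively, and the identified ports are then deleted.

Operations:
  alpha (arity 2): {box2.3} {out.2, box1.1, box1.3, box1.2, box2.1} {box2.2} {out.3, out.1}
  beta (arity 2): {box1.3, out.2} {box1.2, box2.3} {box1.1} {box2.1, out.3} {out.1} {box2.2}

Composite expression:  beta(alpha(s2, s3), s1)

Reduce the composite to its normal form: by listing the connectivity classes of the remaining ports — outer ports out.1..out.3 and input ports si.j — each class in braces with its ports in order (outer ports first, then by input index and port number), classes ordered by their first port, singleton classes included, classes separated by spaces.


{out.1} {out.2} {out.3, s1.1} {s1.2} {s1.3, s2.1, s2.2, s2.3, s3.1} {s3.2} {s3.3}

After gluing at beta, chains via deleted ports link the s-ports.
through alpha, on inputs (s2, s3): {out.1, out.3} {out.2, s2.1, s2.2, s2.3, s3.1} {s3.2} {s3.3} (out.j = stage outer ports)
through beta, on inputs (s2, s3, s1): {out.1} {out.2} {out.3, s1.1} {s1.2} {s1.3, s2.1, s2.2, s2.3, s3.1} {s3.2} {s3.3} (out.j = stage outer ports)


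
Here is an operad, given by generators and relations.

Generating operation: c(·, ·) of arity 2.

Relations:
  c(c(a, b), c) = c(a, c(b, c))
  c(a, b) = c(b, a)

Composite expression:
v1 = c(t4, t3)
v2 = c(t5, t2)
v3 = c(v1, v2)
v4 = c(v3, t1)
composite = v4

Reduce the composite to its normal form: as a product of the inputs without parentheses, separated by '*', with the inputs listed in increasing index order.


t1 * t2 * t3 * t4 * t5

Both nesting and order wash out for c; what remains is which t's occur.
c(t4, t3) linearizes to t4 * t3
c(t5, t2) linearizes to t5 * t2
c(c(t4, t3), c(t5, t2)) linearizes to t4 * t3 * t5 * t2
c(c(c(t4, t3), c(t5, t2)), t1) linearizes to t4 * t3 * t5 * t2 * t1
putting the inputs in ascending order: t1 * t2 * t3 * t4 * t5


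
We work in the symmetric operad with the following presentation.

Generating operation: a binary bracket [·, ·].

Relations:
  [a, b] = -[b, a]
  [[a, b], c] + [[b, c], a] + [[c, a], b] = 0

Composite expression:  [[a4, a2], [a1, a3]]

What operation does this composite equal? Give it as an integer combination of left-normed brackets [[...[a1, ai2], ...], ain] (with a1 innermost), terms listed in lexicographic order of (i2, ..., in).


[[[a1, a3], a2], a4] - [[[a1, a3], a4], a2]


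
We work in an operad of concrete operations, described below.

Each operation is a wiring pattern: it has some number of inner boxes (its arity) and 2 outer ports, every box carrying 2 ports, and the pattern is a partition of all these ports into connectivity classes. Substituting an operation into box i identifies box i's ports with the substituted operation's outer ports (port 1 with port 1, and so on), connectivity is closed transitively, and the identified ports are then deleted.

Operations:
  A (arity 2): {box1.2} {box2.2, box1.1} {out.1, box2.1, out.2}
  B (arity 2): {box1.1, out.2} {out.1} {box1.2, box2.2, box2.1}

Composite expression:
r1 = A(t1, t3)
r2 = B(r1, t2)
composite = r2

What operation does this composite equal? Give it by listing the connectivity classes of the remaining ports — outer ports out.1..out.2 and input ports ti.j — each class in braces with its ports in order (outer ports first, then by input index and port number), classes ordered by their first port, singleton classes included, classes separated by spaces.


{out.1} {out.2, t2.1, t2.2, t3.1} {t1.1, t3.2} {t1.2}

Treat the ports identified at B as solder joints: merge, then drop.
stage A: inputs (t1, t3), connectivity {out.1, out.2, t3.1} {t1.1, t3.2} {t1.2}, out.j its boundary
stage B: inputs (t1, t3, t2), connectivity {out.1} {out.2, t2.1, t2.2, t3.1} {t1.1, t3.2} {t1.2}, out.j its boundary


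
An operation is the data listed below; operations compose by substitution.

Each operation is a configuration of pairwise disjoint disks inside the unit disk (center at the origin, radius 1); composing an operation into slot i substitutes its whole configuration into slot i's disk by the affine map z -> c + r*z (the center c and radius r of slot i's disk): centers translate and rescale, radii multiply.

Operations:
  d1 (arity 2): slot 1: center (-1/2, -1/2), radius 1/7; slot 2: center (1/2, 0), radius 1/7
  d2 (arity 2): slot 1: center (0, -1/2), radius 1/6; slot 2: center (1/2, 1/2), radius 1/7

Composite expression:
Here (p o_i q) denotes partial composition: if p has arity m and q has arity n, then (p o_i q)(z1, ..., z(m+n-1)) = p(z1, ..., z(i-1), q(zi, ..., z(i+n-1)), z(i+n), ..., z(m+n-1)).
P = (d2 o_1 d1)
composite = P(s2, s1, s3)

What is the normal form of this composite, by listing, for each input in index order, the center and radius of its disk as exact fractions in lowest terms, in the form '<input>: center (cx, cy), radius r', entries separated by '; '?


Nesting under d2 composes maps z -> c + r*z down each s-path.
input s2: applying the 2 nested substitutions gives center (-1/12, -7/12), radius 1/42
input s1: applying the 2 nested substitutions gives center (1/12, -1/2), radius 1/42
input s3: applying the 1 nested substitution gives center (1/2, 1/2), radius 1/7

s1: center (1/12, -1/2), radius 1/42; s2: center (-1/12, -7/12), radius 1/42; s3: center (1/2, 1/2), radius 1/7


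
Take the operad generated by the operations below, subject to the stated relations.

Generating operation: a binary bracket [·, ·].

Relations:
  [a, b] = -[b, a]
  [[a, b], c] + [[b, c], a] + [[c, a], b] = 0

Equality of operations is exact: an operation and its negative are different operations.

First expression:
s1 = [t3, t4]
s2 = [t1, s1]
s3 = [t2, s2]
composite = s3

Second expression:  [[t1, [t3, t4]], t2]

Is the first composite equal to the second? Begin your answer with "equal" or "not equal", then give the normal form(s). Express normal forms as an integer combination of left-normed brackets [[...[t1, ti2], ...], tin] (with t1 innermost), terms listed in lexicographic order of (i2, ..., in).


not equal — first -[[[t1, t3], t4], t2] + [[[t1, t4], t3], t2], second [[[t1, t3], t4], t2] - [[[t1, t4], t3], t2]

The first expression, normalized: -[[[t1, t3], t4], t2] + [[[t1, t4], t3], t2]
The second expression, normalized: [[[t1, t3], t4], t2] - [[[t1, t4], t3], t2]
They disagree, so not equal.


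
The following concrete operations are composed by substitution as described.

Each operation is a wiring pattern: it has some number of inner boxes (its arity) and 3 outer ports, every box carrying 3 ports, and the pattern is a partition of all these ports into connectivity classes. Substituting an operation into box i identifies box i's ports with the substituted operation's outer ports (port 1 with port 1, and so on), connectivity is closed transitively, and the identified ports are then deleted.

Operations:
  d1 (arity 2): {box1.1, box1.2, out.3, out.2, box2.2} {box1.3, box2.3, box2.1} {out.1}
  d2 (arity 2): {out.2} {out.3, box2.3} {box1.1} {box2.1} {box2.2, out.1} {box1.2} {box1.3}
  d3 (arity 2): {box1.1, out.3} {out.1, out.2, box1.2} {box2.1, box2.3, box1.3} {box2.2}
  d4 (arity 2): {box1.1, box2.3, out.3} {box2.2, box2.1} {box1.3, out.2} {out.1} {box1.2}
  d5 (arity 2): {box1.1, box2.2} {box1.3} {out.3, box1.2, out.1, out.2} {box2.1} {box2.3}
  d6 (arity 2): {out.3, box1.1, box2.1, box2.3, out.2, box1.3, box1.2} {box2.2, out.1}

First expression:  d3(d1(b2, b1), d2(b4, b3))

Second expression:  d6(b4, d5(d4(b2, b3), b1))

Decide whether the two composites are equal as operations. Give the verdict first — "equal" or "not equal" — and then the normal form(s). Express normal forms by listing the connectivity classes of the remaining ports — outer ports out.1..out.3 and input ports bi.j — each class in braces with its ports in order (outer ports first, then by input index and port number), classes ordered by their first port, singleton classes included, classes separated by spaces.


Normal form of the first expression: {out.1, out.2, b1.2, b2.1, b2.2, b3.2, b3.3} {out.3} {b1.1, b1.3, b2.3} {b3.1} {b4.1} {b4.2} {b4.3}
Normal form of the second expression: {out.1, out.2, out.3, b2.3, b4.1, b4.2, b4.3} {b1.1} {b1.2} {b1.3} {b2.1, b3.3} {b2.2} {b3.1, b3.2}
The normal forms differ: not equal.

not equal: they reduce to {out.1, out.2, b1.2, b2.1, b2.2, b3.2, b3.3} {out.3} {b1.1, b1.3, b2.3} {b3.1} {b4.1} {b4.2} {b4.3} and {out.1, out.2, out.3, b2.3, b4.1, b4.2, b4.3} {b1.1} {b1.2} {b1.3} {b2.1, b3.3} {b2.2} {b3.1, b3.2}


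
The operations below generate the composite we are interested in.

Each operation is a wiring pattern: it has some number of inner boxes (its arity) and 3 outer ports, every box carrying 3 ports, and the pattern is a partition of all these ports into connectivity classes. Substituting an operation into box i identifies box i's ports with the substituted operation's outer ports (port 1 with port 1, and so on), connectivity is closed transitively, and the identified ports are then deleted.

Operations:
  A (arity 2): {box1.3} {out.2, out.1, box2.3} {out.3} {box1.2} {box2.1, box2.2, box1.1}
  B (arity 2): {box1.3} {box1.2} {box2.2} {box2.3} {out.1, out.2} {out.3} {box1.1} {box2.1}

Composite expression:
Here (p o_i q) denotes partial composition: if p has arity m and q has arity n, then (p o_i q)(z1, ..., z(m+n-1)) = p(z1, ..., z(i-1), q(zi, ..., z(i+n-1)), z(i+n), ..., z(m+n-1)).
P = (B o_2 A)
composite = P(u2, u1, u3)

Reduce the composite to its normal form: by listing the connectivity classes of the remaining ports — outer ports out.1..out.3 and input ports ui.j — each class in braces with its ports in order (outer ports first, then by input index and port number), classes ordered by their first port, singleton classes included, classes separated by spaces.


Reachability decides: close wires over B-identified ports.
stage A: inputs (u1, u3), connectivity {out.1, out.2, u3.3} {out.3} {u1.1, u3.1, u3.2} {u1.2} {u1.3}, out.j its boundary
stage B: inputs (u2, u1, u3), connectivity {out.1, out.2} {out.3} {u1.1, u3.1, u3.2} {u1.2} {u1.3} {u2.1} {u2.2} {u2.3} {u3.3}, out.j its boundary

{out.1, out.2} {out.3} {u1.1, u3.1, u3.2} {u1.2} {u1.3} {u2.1} {u2.2} {u2.3} {u3.3}


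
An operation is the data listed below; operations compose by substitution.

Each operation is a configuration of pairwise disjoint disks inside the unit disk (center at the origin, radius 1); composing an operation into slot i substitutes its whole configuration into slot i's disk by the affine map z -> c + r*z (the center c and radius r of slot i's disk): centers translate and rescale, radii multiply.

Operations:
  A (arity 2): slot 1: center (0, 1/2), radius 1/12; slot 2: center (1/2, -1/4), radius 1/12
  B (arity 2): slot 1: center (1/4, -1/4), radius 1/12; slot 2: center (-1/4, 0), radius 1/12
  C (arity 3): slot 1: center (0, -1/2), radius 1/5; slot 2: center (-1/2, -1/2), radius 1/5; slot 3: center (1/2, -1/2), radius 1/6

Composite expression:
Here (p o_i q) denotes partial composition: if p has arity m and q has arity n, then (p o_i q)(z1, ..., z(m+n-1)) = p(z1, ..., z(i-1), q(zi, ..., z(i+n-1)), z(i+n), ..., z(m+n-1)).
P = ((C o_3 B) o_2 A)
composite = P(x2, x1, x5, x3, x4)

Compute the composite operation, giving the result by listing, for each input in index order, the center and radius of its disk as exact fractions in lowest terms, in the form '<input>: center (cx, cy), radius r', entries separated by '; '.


Nesting under C composes maps z -> c + r*z down each x-path.
input x2: composing its 1 substitution step yields center (0, -1/2), radius 1/5
input x1: composing its 2 substitution steps yields center (-1/2, -2/5), radius 1/60
input x5: composing its 2 substitution steps yields center (-2/5, -11/20), radius 1/60
input x3: composing its 2 substitution steps yields center (13/24, -13/24), radius 1/72
input x4: composing its 2 substitution steps yields center (11/24, -1/2), radius 1/72

x1: center (-1/2, -2/5), radius 1/60; x2: center (0, -1/2), radius 1/5; x3: center (13/24, -13/24), radius 1/72; x4: center (11/24, -1/2), radius 1/72; x5: center (-2/5, -11/20), radius 1/60


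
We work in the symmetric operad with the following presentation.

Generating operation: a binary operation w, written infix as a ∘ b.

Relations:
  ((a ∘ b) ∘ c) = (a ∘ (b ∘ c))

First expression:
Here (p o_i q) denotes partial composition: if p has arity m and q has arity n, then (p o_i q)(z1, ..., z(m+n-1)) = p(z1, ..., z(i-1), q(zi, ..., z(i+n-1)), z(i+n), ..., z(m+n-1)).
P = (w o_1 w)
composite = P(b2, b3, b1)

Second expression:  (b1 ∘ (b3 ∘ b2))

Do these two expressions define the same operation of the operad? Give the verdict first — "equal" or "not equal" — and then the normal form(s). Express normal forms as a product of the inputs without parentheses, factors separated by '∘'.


not equal — first b2 ∘ b3 ∘ b1, second b1 ∘ b3 ∘ b2

The first expression reduces to b2 ∘ b3 ∘ b1
The second expression reduces to b1 ∘ b3 ∘ b2
Distinct normal forms: not equal.


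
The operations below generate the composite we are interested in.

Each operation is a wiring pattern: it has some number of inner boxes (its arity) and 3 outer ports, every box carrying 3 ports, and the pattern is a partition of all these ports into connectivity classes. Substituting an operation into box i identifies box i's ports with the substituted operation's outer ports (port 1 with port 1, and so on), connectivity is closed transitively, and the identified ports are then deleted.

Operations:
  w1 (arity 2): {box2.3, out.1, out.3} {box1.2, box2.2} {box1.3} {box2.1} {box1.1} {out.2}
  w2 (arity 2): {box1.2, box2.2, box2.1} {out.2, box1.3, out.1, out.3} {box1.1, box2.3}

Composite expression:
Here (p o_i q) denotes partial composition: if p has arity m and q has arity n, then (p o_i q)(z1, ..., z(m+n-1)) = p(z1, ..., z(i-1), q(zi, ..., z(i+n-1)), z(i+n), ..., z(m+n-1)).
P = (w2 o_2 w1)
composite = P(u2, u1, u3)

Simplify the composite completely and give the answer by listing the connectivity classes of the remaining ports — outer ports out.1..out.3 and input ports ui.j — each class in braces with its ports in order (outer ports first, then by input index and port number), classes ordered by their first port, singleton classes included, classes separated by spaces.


After gluing at w2, chains via deleted ports link the u-ports.
after w1, the pattern on (u1, u3) reads {out.1, out.3, u3.3} {out.2} {u1.1} {u1.2, u3.2} {u1.3} {u3.1} (out.j = its outer ports)
after w2, the pattern on (u2, u1, u3) reads {out.1, out.2, out.3, u2.3} {u1.1} {u1.2, u3.2} {u1.3} {u2.1, u2.2, u3.3} {u3.1} (out.j = its outer ports)

{out.1, out.2, out.3, u2.3} {u1.1} {u1.2, u3.2} {u1.3} {u2.1, u2.2, u3.3} {u3.1}


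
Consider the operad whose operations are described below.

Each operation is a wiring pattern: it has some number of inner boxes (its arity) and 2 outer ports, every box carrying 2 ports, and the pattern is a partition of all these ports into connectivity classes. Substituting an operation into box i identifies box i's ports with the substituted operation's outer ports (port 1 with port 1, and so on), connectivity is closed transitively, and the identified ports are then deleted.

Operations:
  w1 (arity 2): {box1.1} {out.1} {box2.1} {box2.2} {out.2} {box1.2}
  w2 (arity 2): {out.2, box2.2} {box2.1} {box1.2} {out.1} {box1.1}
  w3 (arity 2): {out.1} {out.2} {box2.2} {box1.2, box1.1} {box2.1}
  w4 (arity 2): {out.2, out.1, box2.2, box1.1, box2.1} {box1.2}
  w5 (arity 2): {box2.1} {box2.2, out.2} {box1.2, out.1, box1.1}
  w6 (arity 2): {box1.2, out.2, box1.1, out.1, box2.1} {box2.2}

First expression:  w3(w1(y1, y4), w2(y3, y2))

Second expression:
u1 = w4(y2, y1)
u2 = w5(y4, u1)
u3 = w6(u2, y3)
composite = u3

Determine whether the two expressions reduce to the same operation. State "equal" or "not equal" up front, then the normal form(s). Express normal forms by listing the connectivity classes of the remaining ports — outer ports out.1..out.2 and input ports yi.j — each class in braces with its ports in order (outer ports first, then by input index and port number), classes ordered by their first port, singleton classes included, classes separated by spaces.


not equal: they reduce to {out.1} {out.2} {y1.1} {y1.2} {y2.1} {y2.2} {y3.1} {y3.2} {y4.1} {y4.2} and {out.1, out.2, y1.1, y1.2, y2.1, y3.1, y4.1, y4.2} {y2.2} {y3.2}

The first expression, normalized: {out.1} {out.2} {y1.1} {y1.2} {y2.1} {y2.2} {y3.1} {y3.2} {y4.1} {y4.2}
The second expression, normalized: {out.1, out.2, y1.1, y1.2, y2.1, y3.1, y4.1, y4.2} {y2.2} {y3.2}
The normal forms differ: not equal.


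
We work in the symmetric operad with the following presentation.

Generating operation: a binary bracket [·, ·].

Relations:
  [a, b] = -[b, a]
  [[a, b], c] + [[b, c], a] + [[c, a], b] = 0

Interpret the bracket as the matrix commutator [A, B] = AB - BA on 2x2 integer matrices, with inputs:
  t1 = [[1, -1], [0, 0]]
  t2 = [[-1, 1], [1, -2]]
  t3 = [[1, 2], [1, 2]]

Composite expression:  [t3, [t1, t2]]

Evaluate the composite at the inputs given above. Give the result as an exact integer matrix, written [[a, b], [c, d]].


[[-4, 2], [-3, 4]]

[t1, t2] = [[-1, 2], [-1, 1]]
[t3, [t1, t2]] = [[-4, 2], [-3, 4]]


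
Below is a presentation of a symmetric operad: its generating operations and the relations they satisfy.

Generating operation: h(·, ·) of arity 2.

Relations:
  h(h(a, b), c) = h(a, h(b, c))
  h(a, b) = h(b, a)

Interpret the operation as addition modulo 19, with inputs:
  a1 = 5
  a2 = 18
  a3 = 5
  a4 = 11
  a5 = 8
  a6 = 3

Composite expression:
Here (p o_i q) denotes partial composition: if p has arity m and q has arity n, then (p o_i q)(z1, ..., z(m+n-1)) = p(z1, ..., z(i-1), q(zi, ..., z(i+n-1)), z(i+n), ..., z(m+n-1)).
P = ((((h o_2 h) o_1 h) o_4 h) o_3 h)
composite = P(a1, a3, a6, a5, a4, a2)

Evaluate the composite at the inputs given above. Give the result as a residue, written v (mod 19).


h(a1, a3) = 10
h(a6, a5) = 11
h(a4, a2) = 10
h(h(a6, a5), h(a4, a2)) = 2
h(h(a1, a3), h(h(a6, a5), h(a4, a2))) = 12

12 (mod 19)


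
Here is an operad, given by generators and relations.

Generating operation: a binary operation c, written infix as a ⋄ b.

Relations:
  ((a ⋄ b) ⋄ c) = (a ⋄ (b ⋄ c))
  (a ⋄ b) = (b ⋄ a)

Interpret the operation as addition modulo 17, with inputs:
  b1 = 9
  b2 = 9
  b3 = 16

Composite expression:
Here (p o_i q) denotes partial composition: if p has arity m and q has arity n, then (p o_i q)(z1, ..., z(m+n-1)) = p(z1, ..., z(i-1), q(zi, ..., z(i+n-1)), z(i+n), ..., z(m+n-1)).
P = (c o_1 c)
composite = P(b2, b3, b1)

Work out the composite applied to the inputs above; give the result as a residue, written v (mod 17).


0 (mod 17)

(b2 ⋄ b3) = 8
((b2 ⋄ b3) ⋄ b1) = 0


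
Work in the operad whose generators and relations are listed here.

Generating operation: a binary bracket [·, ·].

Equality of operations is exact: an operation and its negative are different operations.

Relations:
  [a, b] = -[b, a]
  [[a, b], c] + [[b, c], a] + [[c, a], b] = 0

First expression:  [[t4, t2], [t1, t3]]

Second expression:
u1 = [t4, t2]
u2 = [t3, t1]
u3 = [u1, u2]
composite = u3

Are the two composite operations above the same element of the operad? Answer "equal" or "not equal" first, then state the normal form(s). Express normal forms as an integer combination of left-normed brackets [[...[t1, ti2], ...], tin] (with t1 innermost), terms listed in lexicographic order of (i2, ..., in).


Normal form of the first expression: [[[t1, t3], t2], t4] - [[[t1, t3], t4], t2]
Normal form of the second expression: -[[[t1, t3], t2], t4] + [[[t1, t3], t4], t2]
They disagree, so not equal.

not equal; the first gives [[[t1, t3], t2], t4] - [[[t1, t3], t4], t2] and the second -[[[t1, t3], t2], t4] + [[[t1, t3], t4], t2]
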